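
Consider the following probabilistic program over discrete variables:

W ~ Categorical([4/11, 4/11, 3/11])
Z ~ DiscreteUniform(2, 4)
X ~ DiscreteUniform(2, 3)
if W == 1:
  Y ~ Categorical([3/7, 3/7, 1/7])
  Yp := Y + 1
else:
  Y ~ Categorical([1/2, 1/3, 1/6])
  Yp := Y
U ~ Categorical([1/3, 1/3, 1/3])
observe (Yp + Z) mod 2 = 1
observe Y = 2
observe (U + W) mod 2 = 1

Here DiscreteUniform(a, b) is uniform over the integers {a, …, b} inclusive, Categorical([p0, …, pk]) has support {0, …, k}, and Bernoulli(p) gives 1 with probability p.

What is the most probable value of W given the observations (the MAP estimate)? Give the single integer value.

argmax_v P(W = v | obs) = 1

Enumerate traces; 12 have nonzero weight after conditioning:
  (W=0, Z=3, X=2, Y=2, U=1) weight 1/297
  (W=0, Z=3, X=3, Y=2, U=1) weight 1/297
  (W=1, Z=2, X=2, Y=2, U=0) weight 2/693
  (W=1, Z=2, X=2, Y=2, U=2) weight 2/693
  (W=1, Z=2, X=3, Y=2, U=0) weight 2/693
  (W=1, Z=2, X=3, Y=2, U=2) weight 2/693
  (W=1, Z=4, X=2, Y=2, U=0) weight 2/693
  (W=1, Z=4, X=2, Y=2, U=2) weight 2/693
  (W=2, Z=3, X=2, Y=2, U=1) weight 1/396
  … 3 more
Group by W:
  weight(W=0) = 2/297
  weight(W=1) = 16/693
  weight(W=2) = 1/198
Total weight = 2/297 + 16/693 + 1/198 = 145/4158
P(W=0 | obs) = 2/297 / 145/4158 = 28/145
P(W=1 | obs) = 16/693 / 145/4158 = 96/145
P(W=2 | obs) = 1/198 / 145/4158 = 21/145
argmax = 1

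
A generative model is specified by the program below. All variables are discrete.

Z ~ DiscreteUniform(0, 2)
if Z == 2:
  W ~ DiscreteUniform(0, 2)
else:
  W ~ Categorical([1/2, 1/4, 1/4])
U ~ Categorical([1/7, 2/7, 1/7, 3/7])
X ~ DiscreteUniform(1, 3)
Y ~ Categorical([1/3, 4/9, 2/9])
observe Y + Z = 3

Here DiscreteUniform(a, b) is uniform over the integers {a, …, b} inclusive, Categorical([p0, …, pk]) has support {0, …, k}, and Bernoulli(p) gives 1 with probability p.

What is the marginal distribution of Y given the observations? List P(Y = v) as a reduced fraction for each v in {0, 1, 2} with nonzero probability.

P(Y=1) = 2/3, P(Y=2) = 1/3

Enumerate traces; 72 have nonzero weight after conditioning:
  (Z=1, W=0, U=0, X=1, Y=2) weight 1/567
  (Z=1, W=0, U=0, X=2, Y=2) weight 1/567
  (Z=1, W=0, U=0, X=3, Y=2) weight 1/567
  (Z=1, W=0, U=1, X=1, Y=2) weight 2/567
  (Z=1, W=0, U=1, X=2, Y=2) weight 2/567
  (Z=1, W=0, U=1, X=3, Y=2) weight 2/567
  (Z=1, W=0, U=2, X=1, Y=2) weight 1/567
  (Z=1, W=0, U=2, X=2, Y=2) weight 1/567
  (Z=2, W=0, U=0, X=1, Y=1) weight 4/1701
  … 63 more
Group by Y:
  weight(Y=1) = 4/27
  weight(Y=2) = 2/27
Total weight = 4/27 + 2/27 = 2/9
P(Y=1 | obs) = 4/27 / 2/9 = 2/3
P(Y=2 | obs) = 2/27 / 2/9 = 1/3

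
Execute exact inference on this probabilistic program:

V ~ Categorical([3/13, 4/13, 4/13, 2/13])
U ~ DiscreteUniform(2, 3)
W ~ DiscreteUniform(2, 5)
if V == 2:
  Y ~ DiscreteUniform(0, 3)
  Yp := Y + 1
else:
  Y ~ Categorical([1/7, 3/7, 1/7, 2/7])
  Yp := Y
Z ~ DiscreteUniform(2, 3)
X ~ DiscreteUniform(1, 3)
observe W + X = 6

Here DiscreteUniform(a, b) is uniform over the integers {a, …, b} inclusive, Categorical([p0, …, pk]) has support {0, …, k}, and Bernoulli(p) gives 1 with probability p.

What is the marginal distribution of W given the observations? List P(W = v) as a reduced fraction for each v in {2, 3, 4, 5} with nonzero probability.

P(W=3) = 1/3, P(W=4) = 1/3, P(W=5) = 1/3

Enumerate traces; 192 have nonzero weight after conditioning:
  (V=0, U=2, W=3, Y=0, Z=2, X=3) weight 1/1456
  (V=0, U=2, W=3, Y=0, Z=3, X=3) weight 1/1456
  (V=0, U=2, W=3, Y=1, Z=2, X=3) weight 3/1456
  (V=0, U=2, W=3, Y=1, Z=3, X=3) weight 3/1456
  (V=0, U=2, W=3, Y=2, Z=2, X=3) weight 1/1456
  (V=0, U=2, W=3, Y=2, Z=3, X=3) weight 1/1456
  (V=0, U=2, W=3, Y=3, Z=2, X=3) weight 1/728
  (V=0, U=2, W=3, Y=3, Z=3, X=3) weight 1/728
  (V=0, U=2, W=4, Y=0, Z=2, X=2) weight 1/1456
  (V=0, U=2, W=5, Y=0, Z=2, X=1) weight 1/1456
  … 182 more
Group by W:
  weight(W=3) = 1/12
  weight(W=4) = 1/12
  weight(W=5) = 1/12
Total weight = 1/12 + 1/12 + 1/12 = 1/4
P(W=3 | obs) = 1/12 / 1/4 = 1/3
P(W=4 | obs) = 1/12 / 1/4 = 1/3
P(W=5 | obs) = 1/12 / 1/4 = 1/3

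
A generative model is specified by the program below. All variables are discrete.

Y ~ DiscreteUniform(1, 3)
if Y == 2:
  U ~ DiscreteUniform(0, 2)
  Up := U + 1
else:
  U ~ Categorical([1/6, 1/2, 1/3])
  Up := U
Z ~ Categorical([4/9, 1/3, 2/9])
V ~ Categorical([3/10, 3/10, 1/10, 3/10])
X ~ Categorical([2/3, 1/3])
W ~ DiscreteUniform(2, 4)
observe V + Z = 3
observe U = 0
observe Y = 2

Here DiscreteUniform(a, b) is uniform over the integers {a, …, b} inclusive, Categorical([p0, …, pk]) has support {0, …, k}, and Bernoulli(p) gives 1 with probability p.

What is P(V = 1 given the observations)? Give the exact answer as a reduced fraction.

Enumerate traces; 18 have nonzero weight after conditioning:
  (Y=2, U=0, Z=0, V=3, X=0, W=2) weight 4/1215
  (Y=2, U=0, Z=0, V=3, X=0, W=3) weight 4/1215
  (Y=2, U=0, Z=0, V=3, X=0, W=4) weight 4/1215
  (Y=2, U=0, Z=0, V=3, X=1, W=2) weight 2/1215
  (Y=2, U=0, Z=0, V=3, X=1, W=3) weight 2/1215
  (Y=2, U=0, Z=0, V=3, X=1, W=4) weight 2/1215
  (Y=2, U=0, Z=1, V=2, X=0, W=2) weight 1/1215
  (Y=2, U=0, Z=1, V=2, X=0, W=3) weight 1/1215
  (Y=2, U=0, Z=2, V=1, X=0, W=2) weight 2/1215
  … 9 more
Group by V:
  weight(V=1) = 1/135
  weight(V=2) = 1/270
  weight(V=3) = 2/135
Total weight = 1/135 + 1/270 + 2/135 = 7/270
P(V=1 | obs) = 1/135 / 7/270 = 2/7
P(V=2 | obs) = 1/270 / 7/270 = 1/7
P(V=3 | obs) = 2/135 / 7/270 = 4/7

P(V = 1 | obs) = 2/7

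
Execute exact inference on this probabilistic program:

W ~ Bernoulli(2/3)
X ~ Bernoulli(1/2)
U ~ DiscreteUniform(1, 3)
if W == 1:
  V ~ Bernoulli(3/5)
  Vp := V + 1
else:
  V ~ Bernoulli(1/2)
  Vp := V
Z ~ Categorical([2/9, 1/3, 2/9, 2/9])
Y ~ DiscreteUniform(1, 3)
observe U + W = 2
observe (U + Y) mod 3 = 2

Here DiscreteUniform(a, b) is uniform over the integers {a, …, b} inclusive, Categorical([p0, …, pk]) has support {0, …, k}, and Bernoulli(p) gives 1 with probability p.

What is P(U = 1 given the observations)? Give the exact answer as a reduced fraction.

P(U = 1 | obs) = 2/3

Enumerate traces; 32 have nonzero weight after conditioning:
  (W=0, X=0, U=2, V=0, Z=0, Y=3) weight 1/486
  (W=0, X=0, U=2, V=0, Z=1, Y=3) weight 1/324
  (W=0, X=0, U=2, V=0, Z=2, Y=3) weight 1/486
  (W=0, X=0, U=2, V=0, Z=3, Y=3) weight 1/486
  (W=0, X=0, U=2, V=1, Z=0, Y=3) weight 1/486
  (W=0, X=0, U=2, V=1, Z=1, Y=3) weight 1/324
  (W=0, X=0, U=2, V=1, Z=2, Y=3) weight 1/486
  (W=0, X=0, U=2, V=1, Z=3, Y=3) weight 1/486
  (W=1, X=0, U=1, V=0, Z=0, Y=1) weight 4/1215
  … 23 more
Group by U:
  weight(U=1) = 2/27
  weight(U=2) = 1/27
Total weight = 2/27 + 1/27 = 1/9
P(U=1 | obs) = 2/27 / 1/9 = 2/3
P(U=2 | obs) = 1/27 / 1/9 = 1/3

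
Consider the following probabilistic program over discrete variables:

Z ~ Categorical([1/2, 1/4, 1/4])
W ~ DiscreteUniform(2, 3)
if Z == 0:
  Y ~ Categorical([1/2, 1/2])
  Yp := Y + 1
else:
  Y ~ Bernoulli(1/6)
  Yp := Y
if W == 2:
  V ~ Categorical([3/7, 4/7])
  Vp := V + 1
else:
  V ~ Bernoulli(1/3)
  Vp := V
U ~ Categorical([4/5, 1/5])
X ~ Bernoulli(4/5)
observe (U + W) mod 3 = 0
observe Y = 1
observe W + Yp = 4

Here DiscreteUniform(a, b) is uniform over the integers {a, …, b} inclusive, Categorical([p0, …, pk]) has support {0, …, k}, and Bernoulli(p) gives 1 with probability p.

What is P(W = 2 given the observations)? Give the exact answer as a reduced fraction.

P(W = 2 | obs) = 3/7

Enumerate traces; 12 have nonzero weight after conditioning:
  (Z=0, W=2, Y=1, V=0, U=1, X=0) weight 3/1400
  (Z=0, W=2, Y=1, V=0, U=1, X=1) weight 3/350
  (Z=0, W=2, Y=1, V=1, U=1, X=0) weight 1/350
  (Z=0, W=2, Y=1, V=1, U=1, X=1) weight 2/175
  (Z=1, W=3, Y=1, V=0, U=0, X=0) weight 1/450
  (Z=1, W=3, Y=1, V=0, U=0, X=1) weight 2/225
  (Z=1, W=3, Y=1, V=1, U=0, X=0) weight 1/900
  (Z=1, W=3, Y=1, V=1, U=0, X=1) weight 1/225
  … 4 more
Group by W:
  weight(W=2) = 1/40
  weight(W=3) = 1/30
Total weight = 1/40 + 1/30 = 7/120
P(W=2 | obs) = 1/40 / 7/120 = 3/7
P(W=3 | obs) = 1/30 / 7/120 = 4/7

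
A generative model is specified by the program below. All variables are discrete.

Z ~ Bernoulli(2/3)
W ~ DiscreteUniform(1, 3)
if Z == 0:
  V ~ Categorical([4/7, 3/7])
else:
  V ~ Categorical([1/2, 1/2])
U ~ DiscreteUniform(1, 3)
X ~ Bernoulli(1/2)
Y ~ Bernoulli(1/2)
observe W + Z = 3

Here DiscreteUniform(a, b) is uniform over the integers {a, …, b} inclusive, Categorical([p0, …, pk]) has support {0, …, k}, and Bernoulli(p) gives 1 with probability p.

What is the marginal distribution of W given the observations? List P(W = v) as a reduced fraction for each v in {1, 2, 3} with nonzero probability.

Enumerate traces; 48 have nonzero weight after conditioning:
  (Z=0, W=3, V=0, U=1, X=0, Y=0) weight 1/189
  (Z=0, W=3, V=0, U=1, X=0, Y=1) weight 1/189
  (Z=0, W=3, V=0, U=1, X=1, Y=0) weight 1/189
  (Z=0, W=3, V=0, U=1, X=1, Y=1) weight 1/189
  (Z=0, W=3, V=0, U=2, X=0, Y=0) weight 1/189
  (Z=0, W=3, V=0, U=2, X=0, Y=1) weight 1/189
  (Z=0, W=3, V=0, U=2, X=1, Y=0) weight 1/189
  (Z=0, W=3, V=0, U=2, X=1, Y=1) weight 1/189
  (Z=1, W=2, V=0, U=1, X=0, Y=0) weight 1/108
  … 39 more
Group by W:
  weight(W=2) = 2/9
  weight(W=3) = 1/9
Total weight = 2/9 + 1/9 = 1/3
P(W=2 | obs) = 2/9 / 1/3 = 2/3
P(W=3 | obs) = 1/9 / 1/3 = 1/3

P(W=2) = 2/3, P(W=3) = 1/3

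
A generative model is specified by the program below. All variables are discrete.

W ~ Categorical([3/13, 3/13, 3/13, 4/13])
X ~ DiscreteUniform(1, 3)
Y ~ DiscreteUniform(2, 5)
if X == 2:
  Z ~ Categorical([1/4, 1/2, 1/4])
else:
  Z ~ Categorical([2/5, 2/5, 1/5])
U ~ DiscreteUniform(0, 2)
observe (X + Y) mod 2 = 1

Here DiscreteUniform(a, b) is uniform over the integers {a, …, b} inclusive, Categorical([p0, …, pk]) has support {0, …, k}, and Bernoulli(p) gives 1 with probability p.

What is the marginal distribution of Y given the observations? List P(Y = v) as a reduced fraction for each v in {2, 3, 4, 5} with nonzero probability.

P(Y=2) = 1/3, P(Y=3) = 1/6, P(Y=4) = 1/3, P(Y=5) = 1/6

Enumerate traces; 216 have nonzero weight after conditioning:
  (W=0, X=1, Y=2, Z=0, U=0) weight 1/390
  (W=0, X=1, Y=2, Z=0, U=1) weight 1/390
  (W=0, X=1, Y=2, Z=0, U=2) weight 1/390
  (W=0, X=1, Y=2, Z=1, U=0) weight 1/390
  (W=0, X=1, Y=2, Z=1, U=1) weight 1/390
  (W=0, X=1, Y=2, Z=1, U=2) weight 1/390
  (W=0, X=1, Y=2, Z=2, U=0) weight 1/780
  (W=0, X=1, Y=2, Z=2, U=1) weight 1/780
  (W=0, X=1, Y=4, Z=0, U=0) weight 1/390
  (W=0, X=2, Y=3, Z=0, U=0) weight 1/624
  … 206 more
Group by Y:
  weight(Y=2) = 1/6
  weight(Y=3) = 1/12
  weight(Y=4) = 1/6
  weight(Y=5) = 1/12
Total weight = 1/6 + 1/12 + 1/6 + 1/12 = 1/2
P(Y=2 | obs) = 1/6 / 1/2 = 1/3
P(Y=3 | obs) = 1/12 / 1/2 = 1/6
P(Y=4 | obs) = 1/6 / 1/2 = 1/3
P(Y=5 | obs) = 1/12 / 1/2 = 1/6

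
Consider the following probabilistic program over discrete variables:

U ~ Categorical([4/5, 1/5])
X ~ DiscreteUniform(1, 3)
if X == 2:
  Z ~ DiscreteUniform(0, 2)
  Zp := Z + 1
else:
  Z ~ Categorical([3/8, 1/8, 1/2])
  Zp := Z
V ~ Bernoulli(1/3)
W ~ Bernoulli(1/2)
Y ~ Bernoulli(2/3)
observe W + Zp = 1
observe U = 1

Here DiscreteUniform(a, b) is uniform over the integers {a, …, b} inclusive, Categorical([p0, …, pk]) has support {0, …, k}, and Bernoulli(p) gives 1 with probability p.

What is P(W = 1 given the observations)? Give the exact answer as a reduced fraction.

P(W = 1 | obs) = 9/16

Enumerate traces; 20 have nonzero weight after conditioning:
  (U=1, X=1, Z=0, V=0, W=1, Y=0) weight 1/360
  (U=1, X=1, Z=0, V=0, W=1, Y=1) weight 1/180
  (U=1, X=1, Z=0, V=1, W=1, Y=0) weight 1/720
  (U=1, X=1, Z=0, V=1, W=1, Y=1) weight 1/360
  (U=1, X=1, Z=1, V=0, W=0, Y=0) weight 1/1080
  (U=1, X=1, Z=1, V=0, W=0, Y=1) weight 1/540
  (U=1, X=1, Z=1, V=1, W=0, Y=0) weight 1/2160
  (U=1, X=1, Z=1, V=1, W=0, Y=1) weight 1/1080
  … 12 more
Group by W:
  weight(W=0) = 7/360
  weight(W=1) = 1/40
Total weight = 7/360 + 1/40 = 2/45
P(W=0 | obs) = 7/360 / 2/45 = 7/16
P(W=1 | obs) = 1/40 / 2/45 = 9/16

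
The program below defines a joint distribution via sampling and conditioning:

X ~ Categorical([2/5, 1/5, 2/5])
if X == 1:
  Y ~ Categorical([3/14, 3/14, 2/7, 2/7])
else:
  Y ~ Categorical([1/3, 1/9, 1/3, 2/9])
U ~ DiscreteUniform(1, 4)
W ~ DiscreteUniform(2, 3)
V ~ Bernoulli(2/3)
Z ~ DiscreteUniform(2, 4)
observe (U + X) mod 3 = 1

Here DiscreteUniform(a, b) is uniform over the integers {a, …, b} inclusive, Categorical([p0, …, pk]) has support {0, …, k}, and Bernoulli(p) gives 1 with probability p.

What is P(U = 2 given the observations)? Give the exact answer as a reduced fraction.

Enumerate traces; 192 have nonzero weight after conditioning:
  (X=0, Y=0, U=1, W=2, V=0, Z=2) weight 1/540
  (X=0, Y=0, U=1, W=2, V=0, Z=3) weight 1/540
  (X=0, Y=0, U=1, W=2, V=0, Z=4) weight 1/540
  (X=0, Y=0, U=1, W=2, V=1, Z=2) weight 1/270
  (X=0, Y=0, U=1, W=2, V=1, Z=3) weight 1/270
  (X=0, Y=0, U=1, W=2, V=1, Z=4) weight 1/270
  (X=0, Y=0, U=1, W=3, V=0, Z=2) weight 1/540
  (X=0, Y=0, U=1, W=3, V=0, Z=3) weight 1/540
  (X=0, Y=0, U=4, W=2, V=0, Z=2) weight 1/540
  (X=1, Y=0, U=3, W=2, V=0, Z=2) weight 1/1680
  … 182 more
Group by U:
  weight(U=1) = 1/10
  weight(U=2) = 1/10
  weight(U=3) = 1/20
  weight(U=4) = 1/10
Total weight = 1/10 + 1/10 + 1/20 + 1/10 = 7/20
P(U=1 | obs) = 1/10 / 7/20 = 2/7
P(U=2 | obs) = 1/10 / 7/20 = 2/7
P(U=3 | obs) = 1/20 / 7/20 = 1/7
P(U=4 | obs) = 1/10 / 7/20 = 2/7

P(U = 2 | obs) = 2/7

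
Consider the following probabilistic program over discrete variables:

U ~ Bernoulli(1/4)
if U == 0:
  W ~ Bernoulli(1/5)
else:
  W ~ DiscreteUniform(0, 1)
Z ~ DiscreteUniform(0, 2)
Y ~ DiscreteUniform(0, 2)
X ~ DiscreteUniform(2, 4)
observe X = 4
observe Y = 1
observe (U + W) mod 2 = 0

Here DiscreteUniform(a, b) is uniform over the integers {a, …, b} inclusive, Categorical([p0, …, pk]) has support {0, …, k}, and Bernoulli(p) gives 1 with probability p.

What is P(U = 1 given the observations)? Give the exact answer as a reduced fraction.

Enumerate traces; 6 have nonzero weight after conditioning:
  (U=0, W=0, Z=0, Y=1, X=4) weight 1/45
  (U=0, W=0, Z=1, Y=1, X=4) weight 1/45
  (U=0, W=0, Z=2, Y=1, X=4) weight 1/45
  (U=1, W=1, Z=0, Y=1, X=4) weight 1/216
  (U=1, W=1, Z=1, Y=1, X=4) weight 1/216
  (U=1, W=1, Z=2, Y=1, X=4) weight 1/216
Group by U:
  weight(U=0) = 1/15
  weight(U=1) = 1/72
Total weight = 1/15 + 1/72 = 29/360
P(U=0 | obs) = 1/15 / 29/360 = 24/29
P(U=1 | obs) = 1/72 / 29/360 = 5/29

P(U = 1 | obs) = 5/29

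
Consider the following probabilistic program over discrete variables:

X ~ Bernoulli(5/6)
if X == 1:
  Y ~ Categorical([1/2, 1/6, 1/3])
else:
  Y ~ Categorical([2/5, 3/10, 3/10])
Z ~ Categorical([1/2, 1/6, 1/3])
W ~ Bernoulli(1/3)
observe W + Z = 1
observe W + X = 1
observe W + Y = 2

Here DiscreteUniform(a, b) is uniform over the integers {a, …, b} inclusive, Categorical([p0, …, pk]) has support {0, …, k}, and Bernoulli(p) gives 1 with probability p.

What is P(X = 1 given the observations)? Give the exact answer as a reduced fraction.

Enumerate traces; 2 have nonzero weight after conditioning:
  (X=0, Y=1, Z=0, W=1) weight 1/120
  (X=1, Y=2, Z=1, W=0) weight 5/162
Group by X:
  weight(X=0) = 1/120
  weight(X=1) = 5/162
Total weight = 1/120 + 5/162 = 127/3240
P(X=0 | obs) = 1/120 / 127/3240 = 27/127
P(X=1 | obs) = 5/162 / 127/3240 = 100/127

P(X = 1 | obs) = 100/127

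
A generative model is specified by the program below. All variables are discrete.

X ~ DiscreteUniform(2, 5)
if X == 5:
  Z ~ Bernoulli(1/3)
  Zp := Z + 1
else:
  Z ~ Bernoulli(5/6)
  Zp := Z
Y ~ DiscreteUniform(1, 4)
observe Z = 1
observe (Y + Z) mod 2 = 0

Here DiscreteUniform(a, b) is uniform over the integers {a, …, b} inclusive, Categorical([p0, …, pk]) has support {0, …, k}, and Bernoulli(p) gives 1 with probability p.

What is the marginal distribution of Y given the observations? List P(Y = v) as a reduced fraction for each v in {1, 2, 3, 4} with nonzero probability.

Enumerate traces; 8 have nonzero weight after conditioning:
  (X=2, Z=1, Y=1) weight 5/96
  (X=2, Z=1, Y=3) weight 5/96
  (X=3, Z=1, Y=1) weight 5/96
  (X=3, Z=1, Y=3) weight 5/96
  (X=4, Z=1, Y=1) weight 5/96
  (X=4, Z=1, Y=3) weight 5/96
  (X=5, Z=1, Y=1) weight 1/48
  (X=5, Z=1, Y=3) weight 1/48
Group by Y:
  weight(Y=1) = 17/96
  weight(Y=3) = 17/96
Total weight = 17/96 + 17/96 = 17/48
P(Y=1 | obs) = 17/96 / 17/48 = 1/2
P(Y=3 | obs) = 17/96 / 17/48 = 1/2

P(Y=1) = 1/2, P(Y=3) = 1/2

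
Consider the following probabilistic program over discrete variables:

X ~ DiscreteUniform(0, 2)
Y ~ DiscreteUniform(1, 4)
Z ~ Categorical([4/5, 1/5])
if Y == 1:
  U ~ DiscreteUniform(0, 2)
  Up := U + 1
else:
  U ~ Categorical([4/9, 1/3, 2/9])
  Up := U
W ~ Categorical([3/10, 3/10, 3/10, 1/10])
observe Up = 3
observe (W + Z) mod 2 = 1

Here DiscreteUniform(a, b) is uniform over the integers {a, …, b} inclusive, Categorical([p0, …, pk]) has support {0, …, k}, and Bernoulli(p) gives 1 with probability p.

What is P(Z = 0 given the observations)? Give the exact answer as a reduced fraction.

Enumerate traces; 12 have nonzero weight after conditioning:
  (X=0, Y=1, Z=0, U=2, W=1) weight 1/150
  (X=0, Y=1, Z=0, U=2, W=3) weight 1/450
  (X=0, Y=1, Z=1, U=2, W=0) weight 1/600
  (X=0, Y=1, Z=1, U=2, W=2) weight 1/600
  (X=1, Y=1, Z=0, U=2, W=1) weight 1/150
  (X=1, Y=1, Z=0, U=2, W=3) weight 1/450
  (X=1, Y=1, Z=1, U=2, W=0) weight 1/600
  (X=1, Y=1, Z=1, U=2, W=2) weight 1/600
  … 4 more
Group by Z:
  weight(Z=0) = 2/75
  weight(Z=1) = 1/100
Total weight = 2/75 + 1/100 = 11/300
P(Z=0 | obs) = 2/75 / 11/300 = 8/11
P(Z=1 | obs) = 1/100 / 11/300 = 3/11

P(Z = 0 | obs) = 8/11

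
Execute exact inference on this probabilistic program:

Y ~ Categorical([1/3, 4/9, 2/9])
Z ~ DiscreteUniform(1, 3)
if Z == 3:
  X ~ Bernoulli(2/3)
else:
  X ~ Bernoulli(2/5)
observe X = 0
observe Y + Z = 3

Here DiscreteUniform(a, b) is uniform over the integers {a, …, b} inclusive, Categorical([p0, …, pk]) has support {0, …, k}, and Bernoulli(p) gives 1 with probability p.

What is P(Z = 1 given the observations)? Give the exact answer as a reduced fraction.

P(Z = 1 | obs) = 6/23

Enumerate traces; 3 have nonzero weight after conditioning:
  (Y=0, Z=3, X=0) weight 1/27
  (Y=1, Z=2, X=0) weight 4/45
  (Y=2, Z=1, X=0) weight 2/45
Group by Z:
  weight(Z=1) = 2/45
  weight(Z=2) = 4/45
  weight(Z=3) = 1/27
Total weight = 2/45 + 4/45 + 1/27 = 23/135
P(Z=1 | obs) = 2/45 / 23/135 = 6/23
P(Z=2 | obs) = 4/45 / 23/135 = 12/23
P(Z=3 | obs) = 1/27 / 23/135 = 5/23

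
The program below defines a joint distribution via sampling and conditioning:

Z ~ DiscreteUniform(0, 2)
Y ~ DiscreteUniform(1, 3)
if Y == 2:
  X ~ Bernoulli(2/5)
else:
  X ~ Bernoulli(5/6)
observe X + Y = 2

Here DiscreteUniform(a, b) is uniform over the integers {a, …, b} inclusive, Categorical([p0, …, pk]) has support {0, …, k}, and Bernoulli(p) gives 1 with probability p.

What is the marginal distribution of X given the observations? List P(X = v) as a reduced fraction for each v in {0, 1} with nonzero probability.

P(X=0) = 18/43, P(X=1) = 25/43

Enumerate traces; 6 have nonzero weight after conditioning:
  (Z=0, Y=1, X=1) weight 5/54
  (Z=0, Y=2, X=0) weight 1/15
  (Z=1, Y=1, X=1) weight 5/54
  (Z=1, Y=2, X=0) weight 1/15
  (Z=2, Y=1, X=1) weight 5/54
  (Z=2, Y=2, X=0) weight 1/15
Group by X:
  weight(X=0) = 1/5
  weight(X=1) = 5/18
Total weight = 1/5 + 5/18 = 43/90
P(X=0 | obs) = 1/5 / 43/90 = 18/43
P(X=1 | obs) = 5/18 / 43/90 = 25/43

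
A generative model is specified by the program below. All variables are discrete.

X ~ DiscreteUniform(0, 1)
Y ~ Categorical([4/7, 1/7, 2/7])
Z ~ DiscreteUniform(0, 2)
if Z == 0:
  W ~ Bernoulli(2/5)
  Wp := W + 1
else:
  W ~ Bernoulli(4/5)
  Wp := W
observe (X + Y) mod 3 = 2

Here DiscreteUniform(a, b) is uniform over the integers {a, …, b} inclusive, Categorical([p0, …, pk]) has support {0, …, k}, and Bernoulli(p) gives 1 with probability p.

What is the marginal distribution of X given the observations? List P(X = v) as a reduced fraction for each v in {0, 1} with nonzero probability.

Enumerate traces; 12 have nonzero weight after conditioning:
  (X=0, Y=2, Z=0, W=0) weight 1/35
  (X=0, Y=2, Z=0, W=1) weight 2/105
  (X=0, Y=2, Z=1, W=0) weight 1/105
  (X=0, Y=2, Z=1, W=1) weight 4/105
  (X=0, Y=2, Z=2, W=0) weight 1/105
  (X=0, Y=2, Z=2, W=1) weight 4/105
  (X=1, Y=1, Z=0, W=0) weight 1/70
  (X=1, Y=1, Z=0, W=1) weight 1/105
  … 4 more
Group by X:
  weight(X=0) = 1/7
  weight(X=1) = 1/14
Total weight = 1/7 + 1/14 = 3/14
P(X=0 | obs) = 1/7 / 3/14 = 2/3
P(X=1 | obs) = 1/14 / 3/14 = 1/3

P(X=0) = 2/3, P(X=1) = 1/3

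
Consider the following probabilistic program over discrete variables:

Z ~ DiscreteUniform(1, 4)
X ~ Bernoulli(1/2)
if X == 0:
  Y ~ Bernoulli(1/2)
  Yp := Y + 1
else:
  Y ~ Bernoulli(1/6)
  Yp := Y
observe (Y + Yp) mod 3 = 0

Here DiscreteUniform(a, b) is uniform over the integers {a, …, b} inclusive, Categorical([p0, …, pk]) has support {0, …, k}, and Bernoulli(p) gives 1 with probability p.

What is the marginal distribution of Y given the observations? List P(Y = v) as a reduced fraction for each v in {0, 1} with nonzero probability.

P(Y=0) = 5/8, P(Y=1) = 3/8

Enumerate traces; 8 have nonzero weight after conditioning:
  (Z=1, X=0, Y=1) weight 1/16
  (Z=1, X=1, Y=0) weight 5/48
  (Z=2, X=0, Y=1) weight 1/16
  (Z=2, X=1, Y=0) weight 5/48
  (Z=3, X=0, Y=1) weight 1/16
  (Z=3, X=1, Y=0) weight 5/48
  (Z=4, X=0, Y=1) weight 1/16
  (Z=4, X=1, Y=0) weight 5/48
Group by Y:
  weight(Y=0) = 5/12
  weight(Y=1) = 1/4
Total weight = 5/12 + 1/4 = 2/3
P(Y=0 | obs) = 5/12 / 2/3 = 5/8
P(Y=1 | obs) = 1/4 / 2/3 = 3/8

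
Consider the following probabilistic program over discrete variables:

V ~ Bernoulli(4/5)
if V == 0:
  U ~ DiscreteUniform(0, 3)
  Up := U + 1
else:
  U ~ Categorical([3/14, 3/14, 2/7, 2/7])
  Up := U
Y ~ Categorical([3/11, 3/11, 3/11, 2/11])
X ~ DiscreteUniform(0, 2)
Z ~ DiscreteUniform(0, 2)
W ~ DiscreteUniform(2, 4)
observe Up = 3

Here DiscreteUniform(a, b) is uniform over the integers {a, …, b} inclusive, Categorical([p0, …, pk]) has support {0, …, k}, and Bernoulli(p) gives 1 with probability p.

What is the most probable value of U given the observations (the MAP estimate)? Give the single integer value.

argmax_v P(U = v | obs) = 3

Enumerate traces; 216 have nonzero weight after conditioning:
  (V=0, U=2, Y=0, X=0, Z=0, W=2) weight 1/1980
  (V=0, U=2, Y=0, X=0, Z=0, W=3) weight 1/1980
  (V=0, U=2, Y=0, X=0, Z=0, W=4) weight 1/1980
  (V=0, U=2, Y=0, X=0, Z=1, W=2) weight 1/1980
  (V=0, U=2, Y=0, X=0, Z=1, W=3) weight 1/1980
  (V=0, U=2, Y=0, X=0, Z=1, W=4) weight 1/1980
  (V=0, U=2, Y=0, X=0, Z=2, W=2) weight 1/1980
  (V=0, U=2, Y=0, X=0, Z=2, W=3) weight 1/1980
  (V=1, U=3, Y=0, X=0, Z=0, W=2) weight 8/3465
  … 207 more
Group by U:
  weight(U=2) = 1/20
  weight(U=3) = 8/35
Total weight = 1/20 + 8/35 = 39/140
P(U=2 | obs) = 1/20 / 39/140 = 7/39
P(U=3 | obs) = 8/35 / 39/140 = 32/39
argmax = 3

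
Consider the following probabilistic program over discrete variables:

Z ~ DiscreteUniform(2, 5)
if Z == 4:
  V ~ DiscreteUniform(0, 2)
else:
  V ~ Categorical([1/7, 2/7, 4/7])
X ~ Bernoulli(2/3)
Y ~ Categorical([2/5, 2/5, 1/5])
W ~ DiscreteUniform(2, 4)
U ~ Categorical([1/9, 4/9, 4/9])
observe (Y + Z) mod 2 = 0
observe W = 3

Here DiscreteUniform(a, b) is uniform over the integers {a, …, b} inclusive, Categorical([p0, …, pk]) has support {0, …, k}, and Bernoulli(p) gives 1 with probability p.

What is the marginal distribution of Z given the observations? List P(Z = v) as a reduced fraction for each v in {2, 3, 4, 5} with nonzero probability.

Enumerate traces; 108 have nonzero weight after conditioning:
  (Z=2, V=0, X=0, Y=0, W=3, U=0) weight 1/5670
  (Z=2, V=0, X=0, Y=0, W=3, U=1) weight 2/2835
  (Z=2, V=0, X=0, Y=0, W=3, U=2) weight 2/2835
  (Z=2, V=0, X=0, Y=2, W=3, U=0) weight 1/11340
  (Z=2, V=0, X=0, Y=2, W=3, U=1) weight 1/2835
  (Z=2, V=0, X=0, Y=2, W=3, U=2) weight 1/2835
  (Z=2, V=0, X=1, Y=0, W=3, U=0) weight 1/2835
  (Z=2, V=0, X=1, Y=0, W=3, U=1) weight 4/2835
  (Z=3, V=0, X=0, Y=1, W=3, U=0) weight 1/5670
  (Z=4, V=0, X=0, Y=0, W=3, U=0) weight 1/2430
  … 98 more
Group by Z:
  weight(Z=2) = 1/20
  weight(Z=3) = 1/30
  weight(Z=4) = 1/20
  weight(Z=5) = 1/30
Total weight = 1/20 + 1/30 + 1/20 + 1/30 = 1/6
P(Z=2 | obs) = 1/20 / 1/6 = 3/10
P(Z=3 | obs) = 1/30 / 1/6 = 1/5
P(Z=4 | obs) = 1/20 / 1/6 = 3/10
P(Z=5 | obs) = 1/30 / 1/6 = 1/5

P(Z=2) = 3/10, P(Z=3) = 1/5, P(Z=4) = 3/10, P(Z=5) = 1/5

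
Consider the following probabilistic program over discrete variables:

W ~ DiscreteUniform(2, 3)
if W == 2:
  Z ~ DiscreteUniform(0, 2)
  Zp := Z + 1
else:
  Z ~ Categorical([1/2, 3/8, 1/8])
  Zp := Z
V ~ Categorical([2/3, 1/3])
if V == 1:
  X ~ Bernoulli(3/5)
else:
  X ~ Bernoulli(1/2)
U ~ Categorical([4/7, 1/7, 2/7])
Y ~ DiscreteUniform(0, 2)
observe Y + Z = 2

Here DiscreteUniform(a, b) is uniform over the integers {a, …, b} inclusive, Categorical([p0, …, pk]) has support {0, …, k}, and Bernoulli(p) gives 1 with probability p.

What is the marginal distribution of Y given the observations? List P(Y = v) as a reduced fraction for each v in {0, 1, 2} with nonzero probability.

Enumerate traces; 72 have nonzero weight after conditioning:
  (W=2, Z=0, V=0, X=0, U=0, Y=2) weight 2/189
  (W=2, Z=0, V=0, X=0, U=1, Y=2) weight 1/378
  (W=2, Z=0, V=0, X=0, U=2, Y=2) weight 1/189
  (W=2, Z=0, V=0, X=1, U=0, Y=2) weight 2/189
  (W=2, Z=0, V=0, X=1, U=1, Y=2) weight 1/378
  (W=2, Z=0, V=0, X=1, U=2, Y=2) weight 1/189
  (W=2, Z=0, V=1, X=0, U=0, Y=2) weight 4/945
  (W=2, Z=0, V=1, X=0, U=1, Y=2) weight 1/945
  (W=2, Z=1, V=0, X=0, U=0, Y=1) weight 2/189
  (W=2, Z=2, V=0, X=0, U=0, Y=0) weight 2/189
  … 62 more
Group by Y:
  weight(Y=0) = 11/144
  weight(Y=1) = 17/144
  weight(Y=2) = 5/36
Total weight = 11/144 + 17/144 + 5/36 = 1/3
P(Y=0 | obs) = 11/144 / 1/3 = 11/48
P(Y=1 | obs) = 17/144 / 1/3 = 17/48
P(Y=2 | obs) = 5/36 / 1/3 = 5/12

P(Y=0) = 11/48, P(Y=1) = 17/48, P(Y=2) = 5/12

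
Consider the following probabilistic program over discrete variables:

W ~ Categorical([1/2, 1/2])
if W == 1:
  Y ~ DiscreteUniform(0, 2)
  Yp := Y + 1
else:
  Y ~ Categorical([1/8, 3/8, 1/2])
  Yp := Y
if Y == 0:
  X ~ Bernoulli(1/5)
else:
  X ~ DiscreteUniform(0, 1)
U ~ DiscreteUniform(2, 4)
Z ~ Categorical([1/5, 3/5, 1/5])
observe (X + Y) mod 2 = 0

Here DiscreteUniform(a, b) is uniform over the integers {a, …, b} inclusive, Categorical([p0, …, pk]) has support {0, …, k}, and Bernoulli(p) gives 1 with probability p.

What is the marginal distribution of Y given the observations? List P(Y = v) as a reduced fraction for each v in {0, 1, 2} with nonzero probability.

P(Y=0) = 88/273, P(Y=1) = 85/273, P(Y=2) = 100/273

Enumerate traces; 54 have nonzero weight after conditioning:
  (W=0, Y=0, X=0, U=2, Z=0) weight 1/300
  (W=0, Y=0, X=0, U=2, Z=1) weight 1/100
  (W=0, Y=0, X=0, U=2, Z=2) weight 1/300
  (W=0, Y=0, X=0, U=3, Z=0) weight 1/300
  (W=0, Y=0, X=0, U=3, Z=1) weight 1/100
  (W=0, Y=0, X=0, U=3, Z=2) weight 1/300
  (W=0, Y=0, X=0, U=4, Z=0) weight 1/300
  (W=0, Y=0, X=0, U=4, Z=1) weight 1/100
  (W=0, Y=1, X=1, U=2, Z=0) weight 1/160
  (W=0, Y=2, X=0, U=2, Z=0) weight 1/120
  … 44 more
Group by Y:
  weight(Y=0) = 11/60
  weight(Y=1) = 17/96
  weight(Y=2) = 5/24
Total weight = 11/60 + 17/96 + 5/24 = 91/160
P(Y=0 | obs) = 11/60 / 91/160 = 88/273
P(Y=1 | obs) = 17/96 / 91/160 = 85/273
P(Y=2 | obs) = 5/24 / 91/160 = 100/273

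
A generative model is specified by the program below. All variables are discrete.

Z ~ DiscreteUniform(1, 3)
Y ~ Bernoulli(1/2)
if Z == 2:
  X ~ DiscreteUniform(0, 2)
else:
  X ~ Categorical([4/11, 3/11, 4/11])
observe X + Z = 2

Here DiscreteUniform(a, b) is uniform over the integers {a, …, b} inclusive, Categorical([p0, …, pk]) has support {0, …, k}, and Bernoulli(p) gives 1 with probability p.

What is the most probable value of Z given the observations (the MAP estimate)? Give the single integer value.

Enumerate traces; 4 have nonzero weight after conditioning:
  (Z=1, Y=0, X=1) weight 1/22
  (Z=1, Y=1, X=1) weight 1/22
  (Z=2, Y=0, X=0) weight 1/18
  (Z=2, Y=1, X=0) weight 1/18
Group by Z:
  weight(Z=1) = 1/11
  weight(Z=2) = 1/9
Total weight = 1/11 + 1/9 = 20/99
P(Z=1 | obs) = 1/11 / 20/99 = 9/20
P(Z=2 | obs) = 1/9 / 20/99 = 11/20
argmax = 2

argmax_v P(Z = v | obs) = 2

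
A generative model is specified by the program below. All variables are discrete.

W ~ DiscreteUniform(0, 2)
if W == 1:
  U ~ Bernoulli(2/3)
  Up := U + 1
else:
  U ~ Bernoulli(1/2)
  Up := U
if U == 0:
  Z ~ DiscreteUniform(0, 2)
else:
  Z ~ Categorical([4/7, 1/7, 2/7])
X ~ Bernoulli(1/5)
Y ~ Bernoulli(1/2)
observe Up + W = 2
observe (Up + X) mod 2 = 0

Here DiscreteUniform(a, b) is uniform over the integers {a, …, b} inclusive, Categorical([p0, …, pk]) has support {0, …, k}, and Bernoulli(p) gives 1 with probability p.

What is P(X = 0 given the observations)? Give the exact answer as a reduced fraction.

P(X = 0 | obs) = 6/7

Enumerate traces; 12 have nonzero weight after conditioning:
  (W=1, U=0, Z=0, X=1, Y=0) weight 1/270
  (W=1, U=0, Z=0, X=1, Y=1) weight 1/270
  (W=1, U=0, Z=1, X=1, Y=0) weight 1/270
  (W=1, U=0, Z=1, X=1, Y=1) weight 1/270
  (W=1, U=0, Z=2, X=1, Y=0) weight 1/270
  (W=1, U=0, Z=2, X=1, Y=1) weight 1/270
  (W=2, U=0, Z=0, X=0, Y=0) weight 1/45
  (W=2, U=0, Z=0, X=0, Y=1) weight 1/45
  … 4 more
Group by X:
  weight(X=0) = 2/15
  weight(X=1) = 1/45
Total weight = 2/15 + 1/45 = 7/45
P(X=0 | obs) = 2/15 / 7/45 = 6/7
P(X=1 | obs) = 1/45 / 7/45 = 1/7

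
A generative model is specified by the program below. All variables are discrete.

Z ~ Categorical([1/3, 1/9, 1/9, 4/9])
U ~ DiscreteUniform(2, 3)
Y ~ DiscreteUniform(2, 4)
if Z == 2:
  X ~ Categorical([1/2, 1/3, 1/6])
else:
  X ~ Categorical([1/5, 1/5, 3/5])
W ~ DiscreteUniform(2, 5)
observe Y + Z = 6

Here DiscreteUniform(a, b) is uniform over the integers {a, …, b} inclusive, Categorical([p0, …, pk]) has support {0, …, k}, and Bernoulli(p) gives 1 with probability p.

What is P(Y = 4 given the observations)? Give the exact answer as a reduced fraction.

Enumerate traces; 48 have nonzero weight after conditioning:
  (Z=2, U=2, Y=4, X=0, W=2) weight 1/432
  (Z=2, U=2, Y=4, X=0, W=3) weight 1/432
  (Z=2, U=2, Y=4, X=0, W=4) weight 1/432
  (Z=2, U=2, Y=4, X=0, W=5) weight 1/432
  (Z=2, U=2, Y=4, X=1, W=2) weight 1/648
  (Z=2, U=2, Y=4, X=1, W=3) weight 1/648
  (Z=2, U=2, Y=4, X=1, W=4) weight 1/648
  (Z=2, U=2, Y=4, X=1, W=5) weight 1/648
  (Z=3, U=2, Y=3, X=0, W=2) weight 1/270
  … 39 more
Group by Y:
  weight(Y=3) = 4/27
  weight(Y=4) = 1/27
Total weight = 4/27 + 1/27 = 5/27
P(Y=3 | obs) = 4/27 / 5/27 = 4/5
P(Y=4 | obs) = 1/27 / 5/27 = 1/5

P(Y = 4 | obs) = 1/5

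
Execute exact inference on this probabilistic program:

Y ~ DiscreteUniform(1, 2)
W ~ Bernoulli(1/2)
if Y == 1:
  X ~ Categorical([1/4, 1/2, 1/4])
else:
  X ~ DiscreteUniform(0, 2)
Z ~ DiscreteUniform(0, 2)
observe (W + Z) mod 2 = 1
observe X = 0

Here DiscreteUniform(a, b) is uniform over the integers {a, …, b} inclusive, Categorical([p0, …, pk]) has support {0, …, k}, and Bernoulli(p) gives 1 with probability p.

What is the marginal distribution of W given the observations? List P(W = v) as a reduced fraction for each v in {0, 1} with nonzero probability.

P(W=0) = 1/3, P(W=1) = 2/3

Enumerate traces; 6 have nonzero weight after conditioning:
  (Y=1, W=0, X=0, Z=1) weight 1/48
  (Y=1, W=1, X=0, Z=0) weight 1/48
  (Y=1, W=1, X=0, Z=2) weight 1/48
  (Y=2, W=0, X=0, Z=1) weight 1/36
  (Y=2, W=1, X=0, Z=0) weight 1/36
  (Y=2, W=1, X=0, Z=2) weight 1/36
Group by W:
  weight(W=0) = 7/144
  weight(W=1) = 7/72
Total weight = 7/144 + 7/72 = 7/48
P(W=0 | obs) = 7/144 / 7/48 = 1/3
P(W=1 | obs) = 7/72 / 7/48 = 2/3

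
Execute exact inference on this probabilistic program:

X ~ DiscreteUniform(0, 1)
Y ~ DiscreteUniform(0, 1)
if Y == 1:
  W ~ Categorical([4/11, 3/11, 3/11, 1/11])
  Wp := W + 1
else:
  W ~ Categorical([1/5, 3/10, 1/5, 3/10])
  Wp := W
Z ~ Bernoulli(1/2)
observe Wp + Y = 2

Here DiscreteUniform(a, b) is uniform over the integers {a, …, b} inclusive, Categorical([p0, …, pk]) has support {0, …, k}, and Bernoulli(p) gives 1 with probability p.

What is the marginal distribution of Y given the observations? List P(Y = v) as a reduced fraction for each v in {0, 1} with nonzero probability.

Enumerate traces; 8 have nonzero weight after conditioning:
  (X=0, Y=0, W=2, Z=0) weight 1/40
  (X=0, Y=0, W=2, Z=1) weight 1/40
  (X=0, Y=1, W=0, Z=0) weight 1/22
  (X=0, Y=1, W=0, Z=1) weight 1/22
  (X=1, Y=0, W=2, Z=0) weight 1/40
  (X=1, Y=0, W=2, Z=1) weight 1/40
  (X=1, Y=1, W=0, Z=0) weight 1/22
  (X=1, Y=1, W=0, Z=1) weight 1/22
Group by Y:
  weight(Y=0) = 1/10
  weight(Y=1) = 2/11
Total weight = 1/10 + 2/11 = 31/110
P(Y=0 | obs) = 1/10 / 31/110 = 11/31
P(Y=1 | obs) = 2/11 / 31/110 = 20/31

P(Y=0) = 11/31, P(Y=1) = 20/31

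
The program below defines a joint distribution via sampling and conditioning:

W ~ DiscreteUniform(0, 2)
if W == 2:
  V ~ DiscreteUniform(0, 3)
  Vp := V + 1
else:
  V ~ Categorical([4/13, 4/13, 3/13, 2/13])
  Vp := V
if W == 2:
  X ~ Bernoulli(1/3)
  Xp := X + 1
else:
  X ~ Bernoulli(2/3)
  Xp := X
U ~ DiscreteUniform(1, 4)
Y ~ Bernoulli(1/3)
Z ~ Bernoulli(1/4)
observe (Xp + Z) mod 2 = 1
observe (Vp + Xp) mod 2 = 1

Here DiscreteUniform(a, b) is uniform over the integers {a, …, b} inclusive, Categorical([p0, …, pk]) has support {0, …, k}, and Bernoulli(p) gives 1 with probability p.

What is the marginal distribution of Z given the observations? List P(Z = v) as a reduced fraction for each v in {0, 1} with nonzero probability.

Enumerate traces; 96 have nonzero weight after conditioning:
  (W=0, V=0, X=1, U=1, Y=0, Z=0) weight 1/117
  (W=0, V=0, X=1, U=1, Y=1, Z=0) weight 1/234
  (W=0, V=0, X=1, U=2, Y=0, Z=0) weight 1/117
  (W=0, V=0, X=1, U=2, Y=1, Z=0) weight 1/234
  (W=0, V=0, X=1, U=3, Y=0, Z=0) weight 1/117
  (W=0, V=0, X=1, U=3, Y=1, Z=0) weight 1/234
  (W=0, V=0, X=1, U=4, Y=0, Z=0) weight 1/117
  (W=0, V=0, X=1, U=4, Y=1, Z=0) weight 1/234
  (W=0, V=1, X=0, U=1, Y=0, Z=1) weight 1/702
  … 87 more
Group by Z:
  weight(Z=0) = 41/156
  weight(Z=1) = 37/936
Total weight = 41/156 + 37/936 = 283/936
P(Z=0 | obs) = 41/156 / 283/936 = 246/283
P(Z=1 | obs) = 37/936 / 283/936 = 37/283

P(Z=0) = 246/283, P(Z=1) = 37/283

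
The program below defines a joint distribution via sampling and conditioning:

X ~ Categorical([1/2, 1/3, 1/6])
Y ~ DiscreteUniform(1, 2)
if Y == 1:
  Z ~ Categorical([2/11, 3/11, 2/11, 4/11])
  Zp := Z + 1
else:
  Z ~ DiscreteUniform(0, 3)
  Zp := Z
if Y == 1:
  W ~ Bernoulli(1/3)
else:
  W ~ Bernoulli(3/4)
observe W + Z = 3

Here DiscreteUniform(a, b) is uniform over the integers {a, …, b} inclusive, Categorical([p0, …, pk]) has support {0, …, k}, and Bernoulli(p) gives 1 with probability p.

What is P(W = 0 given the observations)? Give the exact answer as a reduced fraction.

Enumerate traces; 12 have nonzero weight after conditioning:
  (X=0, Y=1, Z=2, W=1) weight 1/66
  (X=0, Y=1, Z=3, W=0) weight 2/33
  (X=0, Y=2, Z=2, W=1) weight 3/64
  (X=0, Y=2, Z=3, W=0) weight 1/64
  (X=1, Y=1, Z=2, W=1) weight 1/99
  (X=1, Y=1, Z=3, W=0) weight 4/99
  (X=1, Y=2, Z=2, W=1) weight 1/32
  (X=1, Y=2, Z=3, W=0) weight 1/96
  … 4 more
Group by W:
  weight(W=0) = 161/1056
  weight(W=1) = 131/1056
Total weight = 161/1056 + 131/1056 = 73/264
P(W=0 | obs) = 161/1056 / 73/264 = 161/292
P(W=1 | obs) = 131/1056 / 73/264 = 131/292

P(W = 0 | obs) = 161/292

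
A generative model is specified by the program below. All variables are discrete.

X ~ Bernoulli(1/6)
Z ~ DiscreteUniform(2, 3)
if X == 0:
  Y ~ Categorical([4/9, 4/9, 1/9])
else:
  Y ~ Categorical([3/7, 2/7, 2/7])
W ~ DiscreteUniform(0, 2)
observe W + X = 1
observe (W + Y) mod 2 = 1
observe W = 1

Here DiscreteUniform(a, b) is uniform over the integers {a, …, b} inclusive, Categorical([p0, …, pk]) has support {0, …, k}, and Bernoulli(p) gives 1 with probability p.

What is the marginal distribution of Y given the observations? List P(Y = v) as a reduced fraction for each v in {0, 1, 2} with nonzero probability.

P(Y=0) = 4/5, P(Y=2) = 1/5

Enumerate traces; 4 have nonzero weight after conditioning:
  (X=0, Z=2, Y=0, W=1) weight 5/81
  (X=0, Z=2, Y=2, W=1) weight 5/324
  (X=0, Z=3, Y=0, W=1) weight 5/81
  (X=0, Z=3, Y=2, W=1) weight 5/324
Group by Y:
  weight(Y=0) = 10/81
  weight(Y=2) = 5/162
Total weight = 10/81 + 5/162 = 25/162
P(Y=0 | obs) = 10/81 / 25/162 = 4/5
P(Y=2 | obs) = 5/162 / 25/162 = 1/5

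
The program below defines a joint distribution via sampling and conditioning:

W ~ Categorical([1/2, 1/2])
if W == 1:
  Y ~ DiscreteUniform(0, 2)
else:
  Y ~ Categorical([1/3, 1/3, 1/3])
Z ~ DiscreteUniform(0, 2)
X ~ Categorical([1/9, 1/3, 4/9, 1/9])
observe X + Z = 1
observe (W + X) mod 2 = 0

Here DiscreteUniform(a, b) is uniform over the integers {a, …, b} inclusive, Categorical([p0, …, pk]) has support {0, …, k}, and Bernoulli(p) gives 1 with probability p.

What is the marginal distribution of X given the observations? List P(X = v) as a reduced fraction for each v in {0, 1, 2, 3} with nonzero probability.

Enumerate traces; 6 have nonzero weight after conditioning:
  (W=0, Y=0, Z=1, X=0) weight 1/162
  (W=0, Y=1, Z=1, X=0) weight 1/162
  (W=0, Y=2, Z=1, X=0) weight 1/162
  (W=1, Y=0, Z=0, X=1) weight 1/54
  (W=1, Y=1, Z=0, X=1) weight 1/54
  (W=1, Y=2, Z=0, X=1) weight 1/54
Group by X:
  weight(X=0) = 1/54
  weight(X=1) = 1/18
Total weight = 1/54 + 1/18 = 2/27
P(X=0 | obs) = 1/54 / 2/27 = 1/4
P(X=1 | obs) = 1/18 / 2/27 = 3/4

P(X=0) = 1/4, P(X=1) = 3/4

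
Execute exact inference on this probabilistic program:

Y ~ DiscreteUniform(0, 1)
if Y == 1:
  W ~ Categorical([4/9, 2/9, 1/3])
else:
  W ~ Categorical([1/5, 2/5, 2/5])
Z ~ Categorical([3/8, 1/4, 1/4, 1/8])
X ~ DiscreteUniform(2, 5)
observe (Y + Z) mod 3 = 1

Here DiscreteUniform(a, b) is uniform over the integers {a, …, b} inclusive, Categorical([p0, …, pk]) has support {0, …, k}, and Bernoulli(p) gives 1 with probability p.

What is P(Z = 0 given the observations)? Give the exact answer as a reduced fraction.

Enumerate traces; 36 have nonzero weight after conditioning:
  (Y=0, W=0, Z=1, X=2) weight 1/160
  (Y=0, W=0, Z=1, X=3) weight 1/160
  (Y=0, W=0, Z=1, X=4) weight 1/160
  (Y=0, W=0, Z=1, X=5) weight 1/160
  (Y=0, W=1, Z=1, X=2) weight 1/80
  (Y=0, W=1, Z=1, X=3) weight 1/80
  (Y=0, W=1, Z=1, X=4) weight 1/80
  (Y=0, W=1, Z=1, X=5) weight 1/80
  (Y=1, W=0, Z=0, X=2) weight 1/48
  (Y=1, W=0, Z=3, X=2) weight 1/144
  … 26 more
Group by Z:
  weight(Z=0) = 3/16
  weight(Z=1) = 1/8
  weight(Z=3) = 1/16
Total weight = 3/16 + 1/8 + 1/16 = 3/8
P(Z=0 | obs) = 3/16 / 3/8 = 1/2
P(Z=1 | obs) = 1/8 / 3/8 = 1/3
P(Z=3 | obs) = 1/16 / 3/8 = 1/6

P(Z = 0 | obs) = 1/2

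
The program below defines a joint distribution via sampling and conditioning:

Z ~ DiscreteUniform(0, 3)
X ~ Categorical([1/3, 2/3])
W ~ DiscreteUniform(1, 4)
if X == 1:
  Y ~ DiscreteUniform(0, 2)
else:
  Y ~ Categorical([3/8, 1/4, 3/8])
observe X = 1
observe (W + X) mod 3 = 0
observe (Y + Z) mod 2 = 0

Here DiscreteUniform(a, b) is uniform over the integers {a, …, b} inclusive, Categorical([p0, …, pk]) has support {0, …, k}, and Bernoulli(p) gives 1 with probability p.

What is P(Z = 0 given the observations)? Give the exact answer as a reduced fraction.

Enumerate traces; 6 have nonzero weight after conditioning:
  (Z=0, X=1, W=2, Y=0) weight 1/72
  (Z=0, X=1, W=2, Y=2) weight 1/72
  (Z=1, X=1, W=2, Y=1) weight 1/72
  (Z=2, X=1, W=2, Y=0) weight 1/72
  (Z=2, X=1, W=2, Y=2) weight 1/72
  (Z=3, X=1, W=2, Y=1) weight 1/72
Group by Z:
  weight(Z=0) = 1/36
  weight(Z=1) = 1/72
  weight(Z=2) = 1/36
  weight(Z=3) = 1/72
Total weight = 1/36 + 1/72 + 1/36 + 1/72 = 1/12
P(Z=0 | obs) = 1/36 / 1/12 = 1/3
P(Z=1 | obs) = 1/72 / 1/12 = 1/6
P(Z=2 | obs) = 1/36 / 1/12 = 1/3
P(Z=3 | obs) = 1/72 / 1/12 = 1/6

P(Z = 0 | obs) = 1/3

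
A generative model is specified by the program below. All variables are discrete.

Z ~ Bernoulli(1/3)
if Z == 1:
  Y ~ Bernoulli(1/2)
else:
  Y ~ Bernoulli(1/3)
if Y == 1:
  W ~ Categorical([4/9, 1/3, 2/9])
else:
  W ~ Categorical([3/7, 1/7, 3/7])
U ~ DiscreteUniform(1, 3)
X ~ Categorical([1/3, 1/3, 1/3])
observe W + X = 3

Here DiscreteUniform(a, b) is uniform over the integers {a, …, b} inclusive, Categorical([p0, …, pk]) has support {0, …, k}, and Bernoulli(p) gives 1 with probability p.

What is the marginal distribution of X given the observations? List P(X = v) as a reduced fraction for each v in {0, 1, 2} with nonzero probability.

Enumerate traces; 24 have nonzero weight after conditioning:
  (Z=0, Y=0, W=1, U=1, X=2) weight 4/567
  (Z=0, Y=0, W=1, U=2, X=2) weight 4/567
  (Z=0, Y=0, W=1, U=3, X=2) weight 4/567
  (Z=0, Y=0, W=2, U=1, X=1) weight 4/189
  (Z=0, Y=0, W=2, U=2, X=1) weight 4/189
  (Z=0, Y=0, W=2, U=3, X=1) weight 4/189
  (Z=0, Y=1, W=1, U=1, X=2) weight 2/243
  (Z=0, Y=1, W=1, U=2, X=2) weight 2/243
  … 16 more
Group by X:
  weight(X=1) = 395/3402
  weight(X=2) = 41/567
Total weight = 395/3402 + 41/567 = 641/3402
P(X=1 | obs) = 395/3402 / 641/3402 = 395/641
P(X=2 | obs) = 41/567 / 641/3402 = 246/641

P(X=1) = 395/641, P(X=2) = 246/641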